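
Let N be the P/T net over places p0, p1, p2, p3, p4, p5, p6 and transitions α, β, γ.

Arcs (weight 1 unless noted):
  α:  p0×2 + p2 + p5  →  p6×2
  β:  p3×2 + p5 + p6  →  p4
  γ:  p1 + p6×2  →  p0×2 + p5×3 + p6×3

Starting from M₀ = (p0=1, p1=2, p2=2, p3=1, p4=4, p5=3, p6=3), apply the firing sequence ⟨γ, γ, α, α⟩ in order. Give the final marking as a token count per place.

(p0=1, p1=0, p2=0, p3=1, p4=4, p5=7, p6=9)

step 1: fire γ:  (p0=1, p1=2, p2=2, p3=1, p4=4, p5=3, p6=3) → (p0=3, p1=1, p2=2, p3=1, p4=4, p5=6, p6=4)
step 2: fire γ:  (p0=3, p1=1, p2=2, p3=1, p4=4, p5=6, p6=4) → (p0=5, p1=0, p2=2, p3=1, p4=4, p5=9, p6=5)
step 3: fire α:  (p0=5, p1=0, p2=2, p3=1, p4=4, p5=9, p6=5) → (p0=3, p1=0, p2=1, p3=1, p4=4, p5=8, p6=7)
step 4: fire α:  (p0=3, p1=0, p2=1, p3=1, p4=4, p5=8, p6=7) → (p0=1, p1=0, p2=0, p3=1, p4=4, p5=7, p6=9)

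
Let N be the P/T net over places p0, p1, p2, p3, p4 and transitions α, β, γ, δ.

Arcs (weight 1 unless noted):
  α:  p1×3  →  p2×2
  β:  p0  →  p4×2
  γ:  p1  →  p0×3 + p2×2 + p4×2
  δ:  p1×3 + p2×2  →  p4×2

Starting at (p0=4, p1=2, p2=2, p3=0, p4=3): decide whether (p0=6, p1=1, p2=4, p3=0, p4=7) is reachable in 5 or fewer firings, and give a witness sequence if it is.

YES — reachable via ⟨β, γ⟩ (2 firings)

step 1: fire β:  (p0=4, p1=2, p2=2, p3=0, p4=3) → (p0=3, p1=2, p2=2, p3=0, p4=5)
step 2: fire γ:  (p0=3, p1=2, p2=2, p3=0, p4=5) → (p0=6, p1=1, p2=4, p3=0, p4=7)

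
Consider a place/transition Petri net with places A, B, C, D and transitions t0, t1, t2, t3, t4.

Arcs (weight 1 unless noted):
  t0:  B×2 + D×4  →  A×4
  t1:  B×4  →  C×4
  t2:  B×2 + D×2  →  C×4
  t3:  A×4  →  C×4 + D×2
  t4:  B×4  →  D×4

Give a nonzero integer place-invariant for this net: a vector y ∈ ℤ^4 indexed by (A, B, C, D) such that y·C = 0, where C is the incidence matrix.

Incidence matrix C (rows=places, cols=transitions):
       t0   t1   t2   t3   t4
    A   4    0    0   -4    0
    B  -2   -4   -2    0   -4
    C   0    4    4    4    0
    D  -4    0   -2    2    4

Candidate y = [3, 2, 2, 2]; check y·C column-wise:
  col t0: 3·4 + 2·-2 + 2·0 + 2·-4 = 0
  col t1: 3·0 + 2·-4 + 2·4 + 2·0 = 0
  col t2: 3·0 + 2·-2 + 2·4 + 2·-2 = 0
  col t3: 3·-4 + 2·0 + 2·4 + 2·2 = 0
  col t4: 3·0 + 2·-4 + 2·0 + 2·4 = 0

y = (A:3, B:2, C:2, D:2)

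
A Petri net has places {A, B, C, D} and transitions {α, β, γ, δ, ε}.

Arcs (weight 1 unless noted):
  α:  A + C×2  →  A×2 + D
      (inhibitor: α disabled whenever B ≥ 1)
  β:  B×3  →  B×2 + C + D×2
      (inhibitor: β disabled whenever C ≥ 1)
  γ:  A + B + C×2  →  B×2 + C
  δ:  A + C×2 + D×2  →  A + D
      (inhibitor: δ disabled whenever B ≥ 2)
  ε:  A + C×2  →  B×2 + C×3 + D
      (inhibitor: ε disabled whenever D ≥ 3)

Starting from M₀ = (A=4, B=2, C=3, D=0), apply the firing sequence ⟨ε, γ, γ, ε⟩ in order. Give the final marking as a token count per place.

step 1: fire ε:  (A=4, B=2, C=3, D=0) → (A=3, B=4, C=4, D=1)
step 2: fire γ:  (A=3, B=4, C=4, D=1) → (A=2, B=5, C=3, D=1)
step 3: fire γ:  (A=2, B=5, C=3, D=1) → (A=1, B=6, C=2, D=1)
step 4: fire ε:  (A=1, B=6, C=2, D=1) → (A=0, B=8, C=3, D=2)

(A=0, B=8, C=3, D=2)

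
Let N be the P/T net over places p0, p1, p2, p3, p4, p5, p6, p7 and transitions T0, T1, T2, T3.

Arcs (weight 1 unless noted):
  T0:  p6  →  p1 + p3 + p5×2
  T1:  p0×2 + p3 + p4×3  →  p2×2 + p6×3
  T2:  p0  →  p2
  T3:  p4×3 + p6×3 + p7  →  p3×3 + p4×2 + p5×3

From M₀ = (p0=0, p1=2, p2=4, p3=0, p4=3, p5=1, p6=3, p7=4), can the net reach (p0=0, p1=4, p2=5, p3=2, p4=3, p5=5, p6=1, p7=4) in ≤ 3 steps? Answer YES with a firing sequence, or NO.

NO — not reachable within 3 firings

depth 0: 1 marking
depth 1: 3 markings reached so far
depth 2: 4 markings reached so far
depth 3: 5 markings reached so far
target is not among the 5 markings reachable within 3 steps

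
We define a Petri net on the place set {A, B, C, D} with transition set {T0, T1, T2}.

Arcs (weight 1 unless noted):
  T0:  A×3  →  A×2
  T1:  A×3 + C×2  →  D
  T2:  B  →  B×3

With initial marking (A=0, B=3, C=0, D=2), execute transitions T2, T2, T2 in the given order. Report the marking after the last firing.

(A=0, B=9, C=0, D=2)

step 1: fire T2:  (A=0, B=3, C=0, D=2) → (A=0, B=5, C=0, D=2)
step 2: fire T2:  (A=0, B=5, C=0, D=2) → (A=0, B=7, C=0, D=2)
step 3: fire T2:  (A=0, B=7, C=0, D=2) → (A=0, B=9, C=0, D=2)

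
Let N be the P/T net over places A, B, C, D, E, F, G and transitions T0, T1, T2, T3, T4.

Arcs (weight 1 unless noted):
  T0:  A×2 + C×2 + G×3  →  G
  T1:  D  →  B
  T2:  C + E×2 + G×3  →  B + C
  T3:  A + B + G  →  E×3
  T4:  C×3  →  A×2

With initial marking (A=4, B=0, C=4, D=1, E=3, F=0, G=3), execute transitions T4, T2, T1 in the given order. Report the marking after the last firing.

step 1: fire T4:  (A=4, B=0, C=4, D=1, E=3, F=0, G=3) → (A=6, B=0, C=1, D=1, E=3, F=0, G=3)
step 2: fire T2:  (A=6, B=0, C=1, D=1, E=3, F=0, G=3) → (A=6, B=1, C=1, D=1, E=1, F=0, G=0)
step 3: fire T1:  (A=6, B=1, C=1, D=1, E=1, F=0, G=0) → (A=6, B=2, C=1, D=0, E=1, F=0, G=0)

(A=6, B=2, C=1, D=0, E=1, F=0, G=0)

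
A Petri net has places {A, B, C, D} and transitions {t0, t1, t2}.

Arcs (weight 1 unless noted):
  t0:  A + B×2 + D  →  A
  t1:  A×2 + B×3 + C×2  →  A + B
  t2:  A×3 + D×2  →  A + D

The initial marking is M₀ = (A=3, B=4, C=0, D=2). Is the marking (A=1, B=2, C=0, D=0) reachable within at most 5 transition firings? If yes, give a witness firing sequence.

YES — reachable via ⟨t2, t0⟩ (2 firings)

step 1: fire t2:  (A=3, B=4, C=0, D=2) → (A=1, B=4, C=0, D=1)
step 2: fire t0:  (A=1, B=4, C=0, D=1) → (A=1, B=2, C=0, D=0)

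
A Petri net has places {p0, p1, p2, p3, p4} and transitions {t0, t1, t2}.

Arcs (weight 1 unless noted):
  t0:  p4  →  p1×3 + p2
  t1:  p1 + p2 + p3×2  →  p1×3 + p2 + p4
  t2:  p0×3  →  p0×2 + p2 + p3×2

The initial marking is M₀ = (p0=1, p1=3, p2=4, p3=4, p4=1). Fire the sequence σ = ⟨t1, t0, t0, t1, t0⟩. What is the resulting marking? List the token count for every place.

step 1: fire t1:  (p0=1, p1=3, p2=4, p3=4, p4=1) → (p0=1, p1=5, p2=4, p3=2, p4=2)
step 2: fire t0:  (p0=1, p1=5, p2=4, p3=2, p4=2) → (p0=1, p1=8, p2=5, p3=2, p4=1)
step 3: fire t0:  (p0=1, p1=8, p2=5, p3=2, p4=1) → (p0=1, p1=11, p2=6, p3=2, p4=0)
step 4: fire t1:  (p0=1, p1=11, p2=6, p3=2, p4=0) → (p0=1, p1=13, p2=6, p3=0, p4=1)
step 5: fire t0:  (p0=1, p1=13, p2=6, p3=0, p4=1) → (p0=1, p1=16, p2=7, p3=0, p4=0)

(p0=1, p1=16, p2=7, p3=0, p4=0)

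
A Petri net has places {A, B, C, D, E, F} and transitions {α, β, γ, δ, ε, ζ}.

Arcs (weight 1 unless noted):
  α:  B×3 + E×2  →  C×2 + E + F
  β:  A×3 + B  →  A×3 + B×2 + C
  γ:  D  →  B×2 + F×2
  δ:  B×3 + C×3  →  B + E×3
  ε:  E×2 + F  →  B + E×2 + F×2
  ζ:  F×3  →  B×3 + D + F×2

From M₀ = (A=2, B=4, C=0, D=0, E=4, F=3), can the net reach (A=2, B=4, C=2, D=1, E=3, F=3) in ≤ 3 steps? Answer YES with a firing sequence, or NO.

YES — reachable via ⟨α, ζ⟩ (2 firings)

step 1: fire α:  (A=2, B=4, C=0, D=0, E=4, F=3) → (A=2, B=1, C=2, D=0, E=3, F=4)
step 2: fire ζ:  (A=2, B=1, C=2, D=0, E=3, F=4) → (A=2, B=4, C=2, D=1, E=3, F=3)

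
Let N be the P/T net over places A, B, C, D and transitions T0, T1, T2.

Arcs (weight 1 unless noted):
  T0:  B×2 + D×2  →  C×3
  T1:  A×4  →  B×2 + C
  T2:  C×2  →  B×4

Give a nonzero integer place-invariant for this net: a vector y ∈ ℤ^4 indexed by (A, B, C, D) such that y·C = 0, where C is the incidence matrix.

Incidence matrix C (rows=places, cols=transitions):
       T0   T1   T2
    A   0   -4    0
    B  -2    2    4
    C   3    1   -2
    D  -2    0    0

Candidate y = [1, 1, 2, 2]; check y·C column-wise:
  col T0: 1·0 + 1·-2 + 2·3 + 2·-2 = 0
  col T1: 1·-4 + 1·2 + 2·1 + 2·0 = 0
  col T2: 1·0 + 1·4 + 2·-2 + 2·0 = 0

y = (A:1, B:1, C:2, D:2)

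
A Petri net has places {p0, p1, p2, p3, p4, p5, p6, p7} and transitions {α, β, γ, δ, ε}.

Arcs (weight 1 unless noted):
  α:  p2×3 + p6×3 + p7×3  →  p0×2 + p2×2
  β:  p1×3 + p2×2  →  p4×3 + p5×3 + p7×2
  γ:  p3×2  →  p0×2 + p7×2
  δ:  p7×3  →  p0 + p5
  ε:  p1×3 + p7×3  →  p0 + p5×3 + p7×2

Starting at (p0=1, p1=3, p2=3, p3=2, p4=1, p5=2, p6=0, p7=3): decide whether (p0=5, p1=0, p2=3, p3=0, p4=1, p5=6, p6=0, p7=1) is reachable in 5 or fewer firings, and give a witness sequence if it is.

YES — reachable via ⟨γ, ε, δ⟩ (3 firings)

step 1: fire γ:  (p0=1, p1=3, p2=3, p3=2, p4=1, p5=2, p6=0, p7=3) → (p0=3, p1=3, p2=3, p3=0, p4=1, p5=2, p6=0, p7=5)
step 2: fire ε:  (p0=3, p1=3, p2=3, p3=0, p4=1, p5=2, p6=0, p7=5) → (p0=4, p1=0, p2=3, p3=0, p4=1, p5=5, p6=0, p7=4)
step 3: fire δ:  (p0=4, p1=0, p2=3, p3=0, p4=1, p5=5, p6=0, p7=4) → (p0=5, p1=0, p2=3, p3=0, p4=1, p5=6, p6=0, p7=1)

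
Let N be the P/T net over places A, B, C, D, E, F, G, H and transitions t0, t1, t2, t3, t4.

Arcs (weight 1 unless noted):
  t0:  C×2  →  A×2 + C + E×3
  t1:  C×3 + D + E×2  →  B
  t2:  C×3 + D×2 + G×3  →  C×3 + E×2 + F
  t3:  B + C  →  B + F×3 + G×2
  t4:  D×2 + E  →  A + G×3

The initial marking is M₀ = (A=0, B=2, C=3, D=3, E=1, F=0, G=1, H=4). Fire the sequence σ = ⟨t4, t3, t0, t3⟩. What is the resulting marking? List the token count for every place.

step 1: fire t4:  (A=0, B=2, C=3, D=3, E=1, F=0, G=1, H=4) → (A=1, B=2, C=3, D=1, E=0, F=0, G=4, H=4)
step 2: fire t3:  (A=1, B=2, C=3, D=1, E=0, F=0, G=4, H=4) → (A=1, B=2, C=2, D=1, E=0, F=3, G=6, H=4)
step 3: fire t0:  (A=1, B=2, C=2, D=1, E=0, F=3, G=6, H=4) → (A=3, B=2, C=1, D=1, E=3, F=3, G=6, H=4)
step 4: fire t3:  (A=3, B=2, C=1, D=1, E=3, F=3, G=6, H=4) → (A=3, B=2, C=0, D=1, E=3, F=6, G=8, H=4)

(A=3, B=2, C=0, D=1, E=3, F=6, G=8, H=4)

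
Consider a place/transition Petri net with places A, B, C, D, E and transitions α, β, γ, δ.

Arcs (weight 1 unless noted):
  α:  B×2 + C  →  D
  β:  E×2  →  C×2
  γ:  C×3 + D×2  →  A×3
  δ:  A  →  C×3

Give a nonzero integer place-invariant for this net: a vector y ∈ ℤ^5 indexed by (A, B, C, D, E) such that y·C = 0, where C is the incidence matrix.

y = (A:3, B:1, C:1, D:3, E:1)

Incidence matrix C (rows=places, cols=transitions):
        α    β    γ    δ
    A   0    0    3   -1
    B  -2    0    0    0
    C  -1    2   -3    3
    D   1    0   -2    0
    E   0   -2    0    0

Candidate y = [3, 1, 1, 3, 1]; check y·C column-wise:
  col α: 3·0 + 1·-2 + 1·-1 + 3·1 + 1·0 = 0
  col β: 3·0 + 1·0 + 1·2 + 3·0 + 1·-2 = 0
  col γ: 3·3 + 1·0 + 1·-3 + 3·-2 + 1·0 = 0
  col δ: 3·-1 + 1·0 + 1·3 + 3·0 + 1·0 = 0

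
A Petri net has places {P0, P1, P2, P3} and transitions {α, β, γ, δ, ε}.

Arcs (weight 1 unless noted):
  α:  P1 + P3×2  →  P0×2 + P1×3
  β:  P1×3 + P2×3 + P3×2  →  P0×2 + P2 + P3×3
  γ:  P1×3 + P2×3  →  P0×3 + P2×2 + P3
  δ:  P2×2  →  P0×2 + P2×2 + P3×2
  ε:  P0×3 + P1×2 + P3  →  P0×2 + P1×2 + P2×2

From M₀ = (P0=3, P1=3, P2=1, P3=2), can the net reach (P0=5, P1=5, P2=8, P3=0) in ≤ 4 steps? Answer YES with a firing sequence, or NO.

depth 0: 1 marking
depth 1: 3 markings reached so far
depth 2: 5 markings reached so far
depth 3: 10 markings reached so far
depth 4: 20 markings reached so far
target is not among the 20 markings reachable within 4 steps

NO — not reachable within 4 firings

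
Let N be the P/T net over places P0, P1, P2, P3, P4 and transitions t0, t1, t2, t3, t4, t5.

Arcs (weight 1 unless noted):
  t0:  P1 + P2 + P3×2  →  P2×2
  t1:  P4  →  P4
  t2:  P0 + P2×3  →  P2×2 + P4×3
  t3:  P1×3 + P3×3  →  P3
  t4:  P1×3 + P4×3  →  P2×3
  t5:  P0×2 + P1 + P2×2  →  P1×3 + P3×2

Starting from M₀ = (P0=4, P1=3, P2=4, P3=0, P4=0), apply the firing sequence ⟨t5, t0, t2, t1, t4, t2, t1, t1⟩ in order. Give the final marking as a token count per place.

(P0=0, P1=1, P2=4, P3=0, P4=3)

step 1: fire t5:  (P0=4, P1=3, P2=4, P3=0, P4=0) → (P0=2, P1=5, P2=2, P3=2, P4=0)
step 2: fire t0:  (P0=2, P1=5, P2=2, P3=2, P4=0) → (P0=2, P1=4, P2=3, P3=0, P4=0)
step 3: fire t2:  (P0=2, P1=4, P2=3, P3=0, P4=0) → (P0=1, P1=4, P2=2, P3=0, P4=3)
step 4: fire t1:  (P0=1, P1=4, P2=2, P3=0, P4=3) → (P0=1, P1=4, P2=2, P3=0, P4=3)
step 5: fire t4:  (P0=1, P1=4, P2=2, P3=0, P4=3) → (P0=1, P1=1, P2=5, P3=0, P4=0)
step 6: fire t2:  (P0=1, P1=1, P2=5, P3=0, P4=0) → (P0=0, P1=1, P2=4, P3=0, P4=3)
step 7: fire t1:  (P0=0, P1=1, P2=4, P3=0, P4=3) → (P0=0, P1=1, P2=4, P3=0, P4=3)
step 8: fire t1:  (P0=0, P1=1, P2=4, P3=0, P4=3) → (P0=0, P1=1, P2=4, P3=0, P4=3)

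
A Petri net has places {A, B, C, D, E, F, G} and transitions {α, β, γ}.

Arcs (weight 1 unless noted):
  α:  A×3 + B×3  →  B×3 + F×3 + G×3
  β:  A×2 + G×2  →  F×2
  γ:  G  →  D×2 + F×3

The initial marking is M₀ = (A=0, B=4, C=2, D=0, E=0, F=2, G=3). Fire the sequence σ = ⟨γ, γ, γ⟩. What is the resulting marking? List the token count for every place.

step 1: fire γ:  (A=0, B=4, C=2, D=0, E=0, F=2, G=3) → (A=0, B=4, C=2, D=2, E=0, F=5, G=2)
step 2: fire γ:  (A=0, B=4, C=2, D=2, E=0, F=5, G=2) → (A=0, B=4, C=2, D=4, E=0, F=8, G=1)
step 3: fire γ:  (A=0, B=4, C=2, D=4, E=0, F=8, G=1) → (A=0, B=4, C=2, D=6, E=0, F=11, G=0)

(A=0, B=4, C=2, D=6, E=0, F=11, G=0)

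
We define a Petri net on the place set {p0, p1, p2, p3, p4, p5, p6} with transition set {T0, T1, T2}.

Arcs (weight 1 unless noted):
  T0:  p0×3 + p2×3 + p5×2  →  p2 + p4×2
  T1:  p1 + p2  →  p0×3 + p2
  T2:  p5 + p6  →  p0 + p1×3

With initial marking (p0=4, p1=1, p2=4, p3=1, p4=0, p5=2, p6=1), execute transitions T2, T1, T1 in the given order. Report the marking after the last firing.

step 1: fire T2:  (p0=4, p1=1, p2=4, p3=1, p4=0, p5=2, p6=1) → (p0=5, p1=4, p2=4, p3=1, p4=0, p5=1, p6=0)
step 2: fire T1:  (p0=5, p1=4, p2=4, p3=1, p4=0, p5=1, p6=0) → (p0=8, p1=3, p2=4, p3=1, p4=0, p5=1, p6=0)
step 3: fire T1:  (p0=8, p1=3, p2=4, p3=1, p4=0, p5=1, p6=0) → (p0=11, p1=2, p2=4, p3=1, p4=0, p5=1, p6=0)

(p0=11, p1=2, p2=4, p3=1, p4=0, p5=1, p6=0)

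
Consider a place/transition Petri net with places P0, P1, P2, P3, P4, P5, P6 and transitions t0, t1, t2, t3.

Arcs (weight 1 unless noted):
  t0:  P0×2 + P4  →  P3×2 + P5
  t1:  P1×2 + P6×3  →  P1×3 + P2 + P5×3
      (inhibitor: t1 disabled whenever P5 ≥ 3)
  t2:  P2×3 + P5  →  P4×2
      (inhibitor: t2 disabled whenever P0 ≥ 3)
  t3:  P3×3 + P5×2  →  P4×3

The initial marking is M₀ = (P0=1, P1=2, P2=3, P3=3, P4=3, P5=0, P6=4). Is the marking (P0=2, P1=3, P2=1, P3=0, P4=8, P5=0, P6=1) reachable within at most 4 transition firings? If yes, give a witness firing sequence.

depth 0: 1 marking
depth 1: 2 markings reached so far
depth 2: 4 markings reached so far
depth 3: 5 markings reached so far
depth 4: 5 markings reached so far
(frontier empty at depth 4; search complete)
target is not among the 5 markings reachable within 4 steps

NO — not reachable within 4 firings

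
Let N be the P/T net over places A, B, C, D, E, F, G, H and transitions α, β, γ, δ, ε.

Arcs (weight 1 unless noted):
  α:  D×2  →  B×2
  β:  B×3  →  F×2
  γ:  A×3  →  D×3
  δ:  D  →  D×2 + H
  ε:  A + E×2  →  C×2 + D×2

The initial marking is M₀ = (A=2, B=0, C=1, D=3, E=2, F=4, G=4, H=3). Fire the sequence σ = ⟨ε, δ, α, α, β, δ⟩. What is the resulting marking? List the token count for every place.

step 1: fire ε:  (A=2, B=0, C=1, D=3, E=2, F=4, G=4, H=3) → (A=1, B=0, C=3, D=5, E=0, F=4, G=4, H=3)
step 2: fire δ:  (A=1, B=0, C=3, D=5, E=0, F=4, G=4, H=3) → (A=1, B=0, C=3, D=6, E=0, F=4, G=4, H=4)
step 3: fire α:  (A=1, B=0, C=3, D=6, E=0, F=4, G=4, H=4) → (A=1, B=2, C=3, D=4, E=0, F=4, G=4, H=4)
step 4: fire α:  (A=1, B=2, C=3, D=4, E=0, F=4, G=4, H=4) → (A=1, B=4, C=3, D=2, E=0, F=4, G=4, H=4)
step 5: fire β:  (A=1, B=4, C=3, D=2, E=0, F=4, G=4, H=4) → (A=1, B=1, C=3, D=2, E=0, F=6, G=4, H=4)
step 6: fire δ:  (A=1, B=1, C=3, D=2, E=0, F=6, G=4, H=4) → (A=1, B=1, C=3, D=3, E=0, F=6, G=4, H=5)

(A=1, B=1, C=3, D=3, E=0, F=6, G=4, H=5)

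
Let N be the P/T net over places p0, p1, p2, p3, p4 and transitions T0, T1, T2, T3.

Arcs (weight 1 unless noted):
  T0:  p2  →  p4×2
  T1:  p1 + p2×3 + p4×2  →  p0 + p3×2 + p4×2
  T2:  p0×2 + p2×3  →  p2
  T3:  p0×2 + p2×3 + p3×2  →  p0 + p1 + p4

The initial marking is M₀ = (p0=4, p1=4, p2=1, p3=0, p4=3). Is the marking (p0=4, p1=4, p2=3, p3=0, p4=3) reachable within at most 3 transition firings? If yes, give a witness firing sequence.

NO — not reachable within 3 firings

depth 0: 1 marking
depth 1: 2 markings reached so far
depth 2: 2 markings reached so far
(frontier empty at depth 2; search complete)
target is not among the 2 markings reachable within 3 steps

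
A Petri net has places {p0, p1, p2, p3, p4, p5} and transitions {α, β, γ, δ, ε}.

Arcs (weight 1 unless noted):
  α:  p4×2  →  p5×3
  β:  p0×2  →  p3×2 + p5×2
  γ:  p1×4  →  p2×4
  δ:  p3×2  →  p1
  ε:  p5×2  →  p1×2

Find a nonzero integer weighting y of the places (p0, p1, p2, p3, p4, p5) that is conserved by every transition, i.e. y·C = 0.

y = (p0:3, p1:2, p2:2, p3:1, p4:3, p5:2)

Incidence matrix C (rows=places, cols=transitions):
        α    β    γ    δ    ε
   p0   0   -2    0    0    0
   p1   0    0   -4    1    2
   p2   0    0    4    0    0
   p3   0    2    0   -2    0
   p4  -2    0    0    0    0
   p5   3    2    0    0   -2

Candidate y = [3, 2, 2, 1, 3, 2]; check y·C column-wise:
  col α: 3·0 + 2·0 + 2·0 + 1·0 + 3·-2 + 2·3 = 0
  col β: 3·-2 + 2·0 + 2·0 + 1·2 + 3·0 + 2·2 = 0
  col γ: 3·0 + 2·-4 + 2·4 + 1·0 + 3·0 + 2·0 = 0
  col δ: 3·0 + 2·1 + 2·0 + 1·-2 + 3·0 + 2·0 = 0
  col ε: 3·0 + 2·2 + 2·0 + 1·0 + 3·0 + 2·-2 = 0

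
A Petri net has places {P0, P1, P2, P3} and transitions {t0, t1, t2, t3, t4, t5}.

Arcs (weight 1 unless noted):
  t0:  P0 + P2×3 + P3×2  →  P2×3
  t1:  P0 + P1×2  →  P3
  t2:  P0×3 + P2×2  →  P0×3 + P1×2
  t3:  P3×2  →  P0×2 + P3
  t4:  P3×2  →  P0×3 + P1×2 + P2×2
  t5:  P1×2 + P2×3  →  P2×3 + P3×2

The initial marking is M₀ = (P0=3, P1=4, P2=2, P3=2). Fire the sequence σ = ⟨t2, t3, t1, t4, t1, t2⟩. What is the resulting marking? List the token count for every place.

(P0=6, P1=6, P2=0, P3=1)

step 1: fire t2:  (P0=3, P1=4, P2=2, P3=2) → (P0=3, P1=6, P2=0, P3=2)
step 2: fire t3:  (P0=3, P1=6, P2=0, P3=2) → (P0=5, P1=6, P2=0, P3=1)
step 3: fire t1:  (P0=5, P1=6, P2=0, P3=1) → (P0=4, P1=4, P2=0, P3=2)
step 4: fire t4:  (P0=4, P1=4, P2=0, P3=2) → (P0=7, P1=6, P2=2, P3=0)
step 5: fire t1:  (P0=7, P1=6, P2=2, P3=0) → (P0=6, P1=4, P2=2, P3=1)
step 6: fire t2:  (P0=6, P1=4, P2=2, P3=1) → (P0=6, P1=6, P2=0, P3=1)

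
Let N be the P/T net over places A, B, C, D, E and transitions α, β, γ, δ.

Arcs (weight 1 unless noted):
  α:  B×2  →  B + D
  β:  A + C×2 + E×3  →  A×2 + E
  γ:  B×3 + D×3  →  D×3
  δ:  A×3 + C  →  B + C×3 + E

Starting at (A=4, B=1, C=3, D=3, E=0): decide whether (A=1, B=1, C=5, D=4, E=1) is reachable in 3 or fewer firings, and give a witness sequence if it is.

step 1: fire δ:  (A=4, B=1, C=3, D=3, E=0) → (A=1, B=2, C=5, D=3, E=1)
step 2: fire α:  (A=1, B=2, C=5, D=3, E=1) → (A=1, B=1, C=5, D=4, E=1)

YES — reachable via ⟨δ, α⟩ (2 firings)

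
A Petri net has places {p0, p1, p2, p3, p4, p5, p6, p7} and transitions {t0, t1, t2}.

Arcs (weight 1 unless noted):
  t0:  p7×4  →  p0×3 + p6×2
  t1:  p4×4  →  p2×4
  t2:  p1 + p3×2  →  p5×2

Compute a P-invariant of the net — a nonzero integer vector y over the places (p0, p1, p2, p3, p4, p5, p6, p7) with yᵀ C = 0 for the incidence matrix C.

Incidence matrix C (rows=places, cols=transitions):
       t0   t1   t2
   p0   3    0    0
   p1   0    0   -1
   p2   0    4    0
   p3   0    0   -2
   p4   0   -4    0
   p5   0    0    2
   p6   2    0    0
   p7  -4    0    0

Candidate y = [0, 2, 0, -1, 0, 0, 0, 0]; check y·C column-wise:
  col t0: 0·3 + 2·0 + -1·0 + 0·2 + 0·-4 = 0
  col t1: 2·0 + 0·4 + -1·0 + 0·-4 = 0
  col t2: 2·-1 + -1·-2 + 0·2 = 0

y = (p0:0, p1:2, p2:0, p3:-1, p4:0, p5:0, p6:0, p7:0)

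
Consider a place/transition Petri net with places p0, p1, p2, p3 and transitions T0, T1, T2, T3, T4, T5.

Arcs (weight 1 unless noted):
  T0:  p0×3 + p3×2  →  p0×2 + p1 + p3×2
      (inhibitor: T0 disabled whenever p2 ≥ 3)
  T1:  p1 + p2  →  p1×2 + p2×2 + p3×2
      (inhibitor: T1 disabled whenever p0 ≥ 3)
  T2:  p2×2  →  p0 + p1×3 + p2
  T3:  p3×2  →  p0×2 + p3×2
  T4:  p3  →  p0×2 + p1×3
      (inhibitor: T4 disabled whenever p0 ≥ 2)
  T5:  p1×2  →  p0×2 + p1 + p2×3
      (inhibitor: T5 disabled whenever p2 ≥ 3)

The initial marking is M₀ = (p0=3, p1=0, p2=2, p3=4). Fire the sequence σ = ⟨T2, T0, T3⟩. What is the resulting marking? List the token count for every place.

(p0=5, p1=4, p2=1, p3=4)

step 1: fire T2:  (p0=3, p1=0, p2=2, p3=4) → (p0=4, p1=3, p2=1, p3=4)
step 2: fire T0:  (p0=4, p1=3, p2=1, p3=4) → (p0=3, p1=4, p2=1, p3=4)
step 3: fire T3:  (p0=3, p1=4, p2=1, p3=4) → (p0=5, p1=4, p2=1, p3=4)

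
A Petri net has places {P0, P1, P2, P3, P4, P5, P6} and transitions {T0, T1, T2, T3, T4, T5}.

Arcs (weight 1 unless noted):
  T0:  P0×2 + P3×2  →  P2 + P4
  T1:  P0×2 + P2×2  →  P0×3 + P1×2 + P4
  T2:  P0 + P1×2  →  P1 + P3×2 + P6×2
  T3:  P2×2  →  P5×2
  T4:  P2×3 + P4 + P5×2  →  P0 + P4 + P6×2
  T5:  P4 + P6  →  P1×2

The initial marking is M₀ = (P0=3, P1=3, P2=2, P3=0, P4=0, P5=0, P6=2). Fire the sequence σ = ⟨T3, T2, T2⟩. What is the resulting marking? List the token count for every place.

step 1: fire T3:  (P0=3, P1=3, P2=2, P3=0, P4=0, P5=0, P6=2) → (P0=3, P1=3, P2=0, P3=0, P4=0, P5=2, P6=2)
step 2: fire T2:  (P0=3, P1=3, P2=0, P3=0, P4=0, P5=2, P6=2) → (P0=2, P1=2, P2=0, P3=2, P4=0, P5=2, P6=4)
step 3: fire T2:  (P0=2, P1=2, P2=0, P3=2, P4=0, P5=2, P6=4) → (P0=1, P1=1, P2=0, P3=4, P4=0, P5=2, P6=6)

(P0=1, P1=1, P2=0, P3=4, P4=0, P5=2, P6=6)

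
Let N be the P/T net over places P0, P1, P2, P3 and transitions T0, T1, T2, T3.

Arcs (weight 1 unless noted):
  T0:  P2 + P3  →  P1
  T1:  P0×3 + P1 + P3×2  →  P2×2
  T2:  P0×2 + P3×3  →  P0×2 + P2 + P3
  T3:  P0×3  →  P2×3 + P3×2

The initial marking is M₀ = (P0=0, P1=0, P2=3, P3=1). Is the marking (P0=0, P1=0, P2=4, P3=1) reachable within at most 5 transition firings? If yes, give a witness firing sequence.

depth 0: 1 marking
depth 1: 2 markings reached so far
depth 2: 2 markings reached so far
(frontier empty at depth 2; search complete)
target is not among the 2 markings reachable within 5 steps

NO — not reachable within 5 firings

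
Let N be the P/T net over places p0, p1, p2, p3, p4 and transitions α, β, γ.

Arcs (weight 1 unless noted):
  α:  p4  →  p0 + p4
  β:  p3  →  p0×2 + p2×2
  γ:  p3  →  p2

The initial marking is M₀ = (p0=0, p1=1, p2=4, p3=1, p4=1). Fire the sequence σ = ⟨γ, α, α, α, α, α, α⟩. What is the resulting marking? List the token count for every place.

step 1: fire γ:  (p0=0, p1=1, p2=4, p3=1, p4=1) → (p0=0, p1=1, p2=5, p3=0, p4=1)
step 2: fire α:  (p0=0, p1=1, p2=5, p3=0, p4=1) → (p0=1, p1=1, p2=5, p3=0, p4=1)
step 3: fire α:  (p0=1, p1=1, p2=5, p3=0, p4=1) → (p0=2, p1=1, p2=5, p3=0, p4=1)
step 4: fire α:  (p0=2, p1=1, p2=5, p3=0, p4=1) → (p0=3, p1=1, p2=5, p3=0, p4=1)
step 5: fire α:  (p0=3, p1=1, p2=5, p3=0, p4=1) → (p0=4, p1=1, p2=5, p3=0, p4=1)
step 6: fire α:  (p0=4, p1=1, p2=5, p3=0, p4=1) → (p0=5, p1=1, p2=5, p3=0, p4=1)
step 7: fire α:  (p0=5, p1=1, p2=5, p3=0, p4=1) → (p0=6, p1=1, p2=5, p3=0, p4=1)

(p0=6, p1=1, p2=5, p3=0, p4=1)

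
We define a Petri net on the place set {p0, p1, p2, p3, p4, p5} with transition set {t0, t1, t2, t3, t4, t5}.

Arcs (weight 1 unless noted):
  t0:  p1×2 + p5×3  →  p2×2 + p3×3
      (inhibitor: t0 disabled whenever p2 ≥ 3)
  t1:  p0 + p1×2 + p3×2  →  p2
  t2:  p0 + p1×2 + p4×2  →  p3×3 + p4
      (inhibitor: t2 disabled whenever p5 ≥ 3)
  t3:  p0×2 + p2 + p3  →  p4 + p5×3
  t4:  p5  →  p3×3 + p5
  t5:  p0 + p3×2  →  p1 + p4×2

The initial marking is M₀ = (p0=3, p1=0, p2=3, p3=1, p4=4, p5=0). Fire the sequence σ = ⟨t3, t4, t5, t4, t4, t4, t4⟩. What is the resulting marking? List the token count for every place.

(p0=0, p1=1, p2=2, p3=13, p4=7, p5=3)

step 1: fire t3:  (p0=3, p1=0, p2=3, p3=1, p4=4, p5=0) → (p0=1, p1=0, p2=2, p3=0, p4=5, p5=3)
step 2: fire t4:  (p0=1, p1=0, p2=2, p3=0, p4=5, p5=3) → (p0=1, p1=0, p2=2, p3=3, p4=5, p5=3)
step 3: fire t5:  (p0=1, p1=0, p2=2, p3=3, p4=5, p5=3) → (p0=0, p1=1, p2=2, p3=1, p4=7, p5=3)
step 4: fire t4:  (p0=0, p1=1, p2=2, p3=1, p4=7, p5=3) → (p0=0, p1=1, p2=2, p3=4, p4=7, p5=3)
step 5: fire t4:  (p0=0, p1=1, p2=2, p3=4, p4=7, p5=3) → (p0=0, p1=1, p2=2, p3=7, p4=7, p5=3)
step 6: fire t4:  (p0=0, p1=1, p2=2, p3=7, p4=7, p5=3) → (p0=0, p1=1, p2=2, p3=10, p4=7, p5=3)
step 7: fire t4:  (p0=0, p1=1, p2=2, p3=10, p4=7, p5=3) → (p0=0, p1=1, p2=2, p3=13, p4=7, p5=3)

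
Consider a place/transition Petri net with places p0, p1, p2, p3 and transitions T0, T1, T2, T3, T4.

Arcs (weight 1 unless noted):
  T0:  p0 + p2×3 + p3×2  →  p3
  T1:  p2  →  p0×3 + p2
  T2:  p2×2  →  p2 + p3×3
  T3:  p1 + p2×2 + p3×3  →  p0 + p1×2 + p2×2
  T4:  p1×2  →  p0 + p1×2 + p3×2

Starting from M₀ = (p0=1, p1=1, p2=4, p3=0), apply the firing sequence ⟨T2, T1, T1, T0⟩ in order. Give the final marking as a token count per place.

(p0=6, p1=1, p2=0, p3=2)

step 1: fire T2:  (p0=1, p1=1, p2=4, p3=0) → (p0=1, p1=1, p2=3, p3=3)
step 2: fire T1:  (p0=1, p1=1, p2=3, p3=3) → (p0=4, p1=1, p2=3, p3=3)
step 3: fire T1:  (p0=4, p1=1, p2=3, p3=3) → (p0=7, p1=1, p2=3, p3=3)
step 4: fire T0:  (p0=7, p1=1, p2=3, p3=3) → (p0=6, p1=1, p2=0, p3=2)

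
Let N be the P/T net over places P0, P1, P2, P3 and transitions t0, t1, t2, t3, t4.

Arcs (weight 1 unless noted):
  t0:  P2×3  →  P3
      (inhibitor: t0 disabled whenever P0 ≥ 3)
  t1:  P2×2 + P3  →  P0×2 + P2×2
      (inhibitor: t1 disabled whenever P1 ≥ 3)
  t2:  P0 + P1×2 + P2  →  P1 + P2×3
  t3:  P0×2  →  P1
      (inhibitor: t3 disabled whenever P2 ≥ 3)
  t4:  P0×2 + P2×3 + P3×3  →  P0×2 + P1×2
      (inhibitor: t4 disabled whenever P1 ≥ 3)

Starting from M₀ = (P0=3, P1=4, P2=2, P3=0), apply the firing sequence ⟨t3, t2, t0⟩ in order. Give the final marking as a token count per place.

(P0=0, P1=4, P2=1, P3=1)

step 1: fire t3:  (P0=3, P1=4, P2=2, P3=0) → (P0=1, P1=5, P2=2, P3=0)
step 2: fire t2:  (P0=1, P1=5, P2=2, P3=0) → (P0=0, P1=4, P2=4, P3=0)
step 3: fire t0:  (P0=0, P1=4, P2=4, P3=0) → (P0=0, P1=4, P2=1, P3=1)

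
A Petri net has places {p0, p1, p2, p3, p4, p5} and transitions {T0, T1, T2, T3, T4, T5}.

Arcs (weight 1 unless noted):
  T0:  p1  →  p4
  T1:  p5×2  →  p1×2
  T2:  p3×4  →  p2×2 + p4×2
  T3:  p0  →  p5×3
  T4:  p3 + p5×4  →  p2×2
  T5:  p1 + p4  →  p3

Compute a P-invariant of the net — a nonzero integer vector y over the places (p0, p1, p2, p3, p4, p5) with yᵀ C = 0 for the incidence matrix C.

y = (p0:3, p1:1, p2:3, p3:2, p4:1, p5:1)

Incidence matrix C (rows=places, cols=transitions):
       T0   T1   T2   T3   T4   T5
   p0   0    0    0   -1    0    0
   p1  -1    2    0    0    0   -1
   p2   0    0    2    0    2    0
   p3   0    0   -4    0   -1    1
   p4   1    0    2    0    0   -1
   p5   0   -2    0    3   -4    0

Candidate y = [3, 1, 3, 2, 1, 1]; check y·C column-wise:
  col T0: 3·0 + 1·-1 + 3·0 + 2·0 + 1·1 + 1·0 = 0
  col T1: 3·0 + 1·2 + 3·0 + 2·0 + 1·0 + 1·-2 = 0
  col T2: 3·0 + 1·0 + 3·2 + 2·-4 + 1·2 + 1·0 = 0
  col T3: 3·-1 + 1·0 + 3·0 + 2·0 + 1·0 + 1·3 = 0
  col T4: 3·0 + 1·0 + 3·2 + 2·-1 + 1·0 + 1·-4 = 0
  col T5: 3·0 + 1·-1 + 3·0 + 2·1 + 1·-1 + 1·0 = 0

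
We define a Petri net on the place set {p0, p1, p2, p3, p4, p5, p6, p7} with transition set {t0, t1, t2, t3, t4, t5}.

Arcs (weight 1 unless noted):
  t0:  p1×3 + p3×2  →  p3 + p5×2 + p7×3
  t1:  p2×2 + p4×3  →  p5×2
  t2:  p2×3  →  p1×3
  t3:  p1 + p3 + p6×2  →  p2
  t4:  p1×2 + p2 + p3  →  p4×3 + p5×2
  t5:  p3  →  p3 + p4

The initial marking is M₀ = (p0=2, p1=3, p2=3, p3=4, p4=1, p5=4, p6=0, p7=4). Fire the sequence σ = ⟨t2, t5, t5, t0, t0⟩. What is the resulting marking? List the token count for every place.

step 1: fire t2:  (p0=2, p1=3, p2=3, p3=4, p4=1, p5=4, p6=0, p7=4) → (p0=2, p1=6, p2=0, p3=4, p4=1, p5=4, p6=0, p7=4)
step 2: fire t5:  (p0=2, p1=6, p2=0, p3=4, p4=1, p5=4, p6=0, p7=4) → (p0=2, p1=6, p2=0, p3=4, p4=2, p5=4, p6=0, p7=4)
step 3: fire t5:  (p0=2, p1=6, p2=0, p3=4, p4=2, p5=4, p6=0, p7=4) → (p0=2, p1=6, p2=0, p3=4, p4=3, p5=4, p6=0, p7=4)
step 4: fire t0:  (p0=2, p1=6, p2=0, p3=4, p4=3, p5=4, p6=0, p7=4) → (p0=2, p1=3, p2=0, p3=3, p4=3, p5=6, p6=0, p7=7)
step 5: fire t0:  (p0=2, p1=3, p2=0, p3=3, p4=3, p5=6, p6=0, p7=7) → (p0=2, p1=0, p2=0, p3=2, p4=3, p5=8, p6=0, p7=10)

(p0=2, p1=0, p2=0, p3=2, p4=3, p5=8, p6=0, p7=10)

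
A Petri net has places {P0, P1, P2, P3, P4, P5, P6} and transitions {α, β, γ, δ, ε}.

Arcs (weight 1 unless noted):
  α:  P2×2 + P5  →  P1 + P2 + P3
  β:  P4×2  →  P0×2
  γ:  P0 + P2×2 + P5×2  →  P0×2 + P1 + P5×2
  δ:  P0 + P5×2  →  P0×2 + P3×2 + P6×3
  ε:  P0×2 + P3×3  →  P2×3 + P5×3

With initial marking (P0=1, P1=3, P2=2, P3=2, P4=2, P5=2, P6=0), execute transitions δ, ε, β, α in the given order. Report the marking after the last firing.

step 1: fire δ:  (P0=1, P1=3, P2=2, P3=2, P4=2, P5=2, P6=0) → (P0=2, P1=3, P2=2, P3=4, P4=2, P5=0, P6=3)
step 2: fire ε:  (P0=2, P1=3, P2=2, P3=4, P4=2, P5=0, P6=3) → (P0=0, P1=3, P2=5, P3=1, P4=2, P5=3, P6=3)
step 3: fire β:  (P0=0, P1=3, P2=5, P3=1, P4=2, P5=3, P6=3) → (P0=2, P1=3, P2=5, P3=1, P4=0, P5=3, P6=3)
step 4: fire α:  (P0=2, P1=3, P2=5, P3=1, P4=0, P5=3, P6=3) → (P0=2, P1=4, P2=4, P3=2, P4=0, P5=2, P6=3)

(P0=2, P1=4, P2=4, P3=2, P4=0, P5=2, P6=3)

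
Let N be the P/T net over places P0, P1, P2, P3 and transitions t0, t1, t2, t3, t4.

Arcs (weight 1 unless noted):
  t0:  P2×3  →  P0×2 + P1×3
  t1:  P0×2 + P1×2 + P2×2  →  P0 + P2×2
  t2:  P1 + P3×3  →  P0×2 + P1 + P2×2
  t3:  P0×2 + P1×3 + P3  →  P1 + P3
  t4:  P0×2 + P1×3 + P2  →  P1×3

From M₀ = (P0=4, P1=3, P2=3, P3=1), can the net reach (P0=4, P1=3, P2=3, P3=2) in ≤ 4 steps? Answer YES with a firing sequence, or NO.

NO — not reachable within 4 firings

depth 0: 1 marking
depth 1: 5 markings reached so far
depth 2: 10 markings reached so far
depth 3: 12 markings reached so far
depth 4: 12 markings reached so far
(frontier empty at depth 4; search complete)
target is not among the 12 markings reachable within 4 steps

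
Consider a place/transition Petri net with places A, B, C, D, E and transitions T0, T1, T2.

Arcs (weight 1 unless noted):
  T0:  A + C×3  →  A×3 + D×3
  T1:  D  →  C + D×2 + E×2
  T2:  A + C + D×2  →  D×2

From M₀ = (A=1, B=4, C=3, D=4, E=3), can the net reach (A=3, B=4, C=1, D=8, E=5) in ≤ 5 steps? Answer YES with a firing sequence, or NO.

YES — reachable via ⟨T0, T1⟩ (2 firings)

step 1: fire T0:  (A=1, B=4, C=3, D=4, E=3) → (A=3, B=4, C=0, D=7, E=3)
step 2: fire T1:  (A=3, B=4, C=0, D=7, E=3) → (A=3, B=4, C=1, D=8, E=5)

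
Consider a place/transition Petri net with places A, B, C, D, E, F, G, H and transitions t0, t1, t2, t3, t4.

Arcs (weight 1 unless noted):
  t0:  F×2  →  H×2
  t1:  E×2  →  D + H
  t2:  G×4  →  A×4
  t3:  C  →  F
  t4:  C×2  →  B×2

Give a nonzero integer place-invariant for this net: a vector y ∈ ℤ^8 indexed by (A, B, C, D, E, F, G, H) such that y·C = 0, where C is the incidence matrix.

y = (A:0, B:0, C:0, D:2, E:1, F:0, G:0, H:0)

Incidence matrix C (rows=places, cols=transitions):
       t0   t1   t2   t3   t4
    A   0    0    4    0    0
    B   0    0    0    0    2
    C   0    0    0   -1   -2
    D   0    1    0    0    0
    E   0   -2    0    0    0
    F  -2    0    0    1    0
    G   0    0   -4    0    0
    H   2    1    0    0    0

Candidate y = [0, 0, 0, 2, 1, 0, 0, 0]; check y·C column-wise:
  col t0: 2·0 + 1·0 + 0·-2 + 0·2 = 0
  col t1: 2·1 + 1·-2 + 0·1 = 0
  col t2: 0·4 + 2·0 + 1·0 + 0·-4 = 0
  col t3: 0·-1 + 2·0 + 1·0 + 0·1 = 0
  col t4: 0·2 + 0·-2 + 2·0 + 1·0 = 0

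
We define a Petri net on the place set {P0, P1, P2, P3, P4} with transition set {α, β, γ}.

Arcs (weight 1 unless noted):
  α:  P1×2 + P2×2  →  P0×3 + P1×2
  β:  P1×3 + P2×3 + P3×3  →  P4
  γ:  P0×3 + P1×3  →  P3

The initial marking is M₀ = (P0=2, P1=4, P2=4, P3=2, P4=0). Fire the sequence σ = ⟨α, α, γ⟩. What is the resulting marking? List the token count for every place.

step 1: fire α:  (P0=2, P1=4, P2=4, P3=2, P4=0) → (P0=5, P1=4, P2=2, P3=2, P4=0)
step 2: fire α:  (P0=5, P1=4, P2=2, P3=2, P4=0) → (P0=8, P1=4, P2=0, P3=2, P4=0)
step 3: fire γ:  (P0=8, P1=4, P2=0, P3=2, P4=0) → (P0=5, P1=1, P2=0, P3=3, P4=0)

(P0=5, P1=1, P2=0, P3=3, P4=0)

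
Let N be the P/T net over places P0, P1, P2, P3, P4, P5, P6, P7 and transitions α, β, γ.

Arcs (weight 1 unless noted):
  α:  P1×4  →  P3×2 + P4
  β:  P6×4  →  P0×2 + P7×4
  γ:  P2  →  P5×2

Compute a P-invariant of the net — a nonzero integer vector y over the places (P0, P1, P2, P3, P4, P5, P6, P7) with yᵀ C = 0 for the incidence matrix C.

Incidence matrix C (rows=places, cols=transitions):
        α    β    γ
   P0   0    2    0
   P1  -4    0    0
   P2   0    0   -1
   P3   2    0    0
   P4   1    0    0
   P5   0    0    2
   P6   0   -4    0
   P7   0    4    0

Candidate y = [0, 1, 0, 2, 0, 0, 0, 0]; check y·C column-wise:
  col α: 1·-4 + 2·2 + 0·1 = 0
  col β: 0·2 + 1·0 + 2·0 + 0·-4 + 0·4 = 0
  col γ: 1·0 + 0·-1 + 2·0 + 0·2 = 0

y = (P0:0, P1:1, P2:0, P3:2, P4:0, P5:0, P6:0, P7:0)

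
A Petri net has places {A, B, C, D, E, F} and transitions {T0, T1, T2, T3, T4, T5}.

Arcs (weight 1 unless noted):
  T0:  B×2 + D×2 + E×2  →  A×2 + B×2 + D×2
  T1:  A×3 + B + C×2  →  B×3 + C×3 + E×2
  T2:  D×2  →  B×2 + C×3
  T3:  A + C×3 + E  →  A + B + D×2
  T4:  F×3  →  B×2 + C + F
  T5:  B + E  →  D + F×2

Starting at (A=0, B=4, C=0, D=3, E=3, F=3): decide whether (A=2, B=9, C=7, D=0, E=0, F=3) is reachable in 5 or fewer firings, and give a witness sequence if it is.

YES — reachable via ⟨T0, T2, T4, T5, T2⟩ (5 firings)

step 1: fire T0:  (A=0, B=4, C=0, D=3, E=3, F=3) → (A=2, B=4, C=0, D=3, E=1, F=3)
step 2: fire T2:  (A=2, B=4, C=0, D=3, E=1, F=3) → (A=2, B=6, C=3, D=1, E=1, F=3)
step 3: fire T4:  (A=2, B=6, C=3, D=1, E=1, F=3) → (A=2, B=8, C=4, D=1, E=1, F=1)
step 4: fire T5:  (A=2, B=8, C=4, D=1, E=1, F=1) → (A=2, B=7, C=4, D=2, E=0, F=3)
step 5: fire T2:  (A=2, B=7, C=4, D=2, E=0, F=3) → (A=2, B=9, C=7, D=0, E=0, F=3)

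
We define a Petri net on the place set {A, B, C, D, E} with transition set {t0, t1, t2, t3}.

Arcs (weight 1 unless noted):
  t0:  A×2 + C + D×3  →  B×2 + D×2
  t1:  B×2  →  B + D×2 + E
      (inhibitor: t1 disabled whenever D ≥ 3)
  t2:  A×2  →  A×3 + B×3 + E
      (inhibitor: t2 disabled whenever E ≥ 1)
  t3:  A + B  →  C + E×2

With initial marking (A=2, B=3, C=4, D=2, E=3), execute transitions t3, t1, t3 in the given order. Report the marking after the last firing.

(A=0, B=0, C=6, D=4, E=8)

step 1: fire t3:  (A=2, B=3, C=4, D=2, E=3) → (A=1, B=2, C=5, D=2, E=5)
step 2: fire t1:  (A=1, B=2, C=5, D=2, E=5) → (A=1, B=1, C=5, D=4, E=6)
step 3: fire t3:  (A=1, B=1, C=5, D=4, E=6) → (A=0, B=0, C=6, D=4, E=8)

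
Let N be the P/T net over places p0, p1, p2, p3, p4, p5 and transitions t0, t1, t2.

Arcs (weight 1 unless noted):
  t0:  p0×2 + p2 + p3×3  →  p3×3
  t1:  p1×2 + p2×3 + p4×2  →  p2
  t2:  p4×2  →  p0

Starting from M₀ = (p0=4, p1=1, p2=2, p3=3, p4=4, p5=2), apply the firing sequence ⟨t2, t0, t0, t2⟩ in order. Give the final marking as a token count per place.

(p0=2, p1=1, p2=0, p3=3, p4=0, p5=2)

step 1: fire t2:  (p0=4, p1=1, p2=2, p3=3, p4=4, p5=2) → (p0=5, p1=1, p2=2, p3=3, p4=2, p5=2)
step 2: fire t0:  (p0=5, p1=1, p2=2, p3=3, p4=2, p5=2) → (p0=3, p1=1, p2=1, p3=3, p4=2, p5=2)
step 3: fire t0:  (p0=3, p1=1, p2=1, p3=3, p4=2, p5=2) → (p0=1, p1=1, p2=0, p3=3, p4=2, p5=2)
step 4: fire t2:  (p0=1, p1=1, p2=0, p3=3, p4=2, p5=2) → (p0=2, p1=1, p2=0, p3=3, p4=0, p5=2)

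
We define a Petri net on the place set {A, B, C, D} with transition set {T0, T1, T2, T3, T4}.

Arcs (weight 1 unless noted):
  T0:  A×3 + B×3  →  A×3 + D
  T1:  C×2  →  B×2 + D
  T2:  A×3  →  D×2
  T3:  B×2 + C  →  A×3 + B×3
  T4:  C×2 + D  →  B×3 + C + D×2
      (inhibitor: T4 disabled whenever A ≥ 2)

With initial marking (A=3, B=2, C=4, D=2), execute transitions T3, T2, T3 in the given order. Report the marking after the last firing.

(A=6, B=4, C=2, D=4)

step 1: fire T3:  (A=3, B=2, C=4, D=2) → (A=6, B=3, C=3, D=2)
step 2: fire T2:  (A=6, B=3, C=3, D=2) → (A=3, B=3, C=3, D=4)
step 3: fire T3:  (A=3, B=3, C=3, D=4) → (A=6, B=4, C=2, D=4)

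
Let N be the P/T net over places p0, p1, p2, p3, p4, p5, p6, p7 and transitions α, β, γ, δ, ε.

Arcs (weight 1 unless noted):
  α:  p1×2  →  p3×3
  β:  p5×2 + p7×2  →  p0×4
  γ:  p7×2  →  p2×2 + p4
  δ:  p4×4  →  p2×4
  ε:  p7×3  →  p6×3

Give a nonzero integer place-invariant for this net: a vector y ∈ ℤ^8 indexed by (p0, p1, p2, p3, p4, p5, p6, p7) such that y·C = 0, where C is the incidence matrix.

Incidence matrix C (rows=places, cols=transitions):
        α    β    γ    δ    ε
   p0   0    4    0    0    0
   p1  -2    0    0    0    0
   p2   0    0    2    4    0
   p3   3    0    0    0    0
   p4   0    0    1   -4    0
   p5   0   -2    0    0    0
   p6   0    0    0    0    3
   p7   0   -2   -2    0   -3

Candidate y = [0, 3, 0, 2, 0, 0, 0, 0]; check y·C column-wise:
  col α: 3·-2 + 2·3 = 0
  col β: 0·4 + 3·0 + 2·0 + 0·-2 + 0·-2 = 0
  col γ: 3·0 + 0·2 + 2·0 + 0·1 + 0·-2 = 0
  col δ: 3·0 + 0·4 + 2·0 + 0·-4 = 0
  col ε: 3·0 + 2·0 + 0·3 + 0·-3 = 0

y = (p0:0, p1:3, p2:0, p3:2, p4:0, p5:0, p6:0, p7:0)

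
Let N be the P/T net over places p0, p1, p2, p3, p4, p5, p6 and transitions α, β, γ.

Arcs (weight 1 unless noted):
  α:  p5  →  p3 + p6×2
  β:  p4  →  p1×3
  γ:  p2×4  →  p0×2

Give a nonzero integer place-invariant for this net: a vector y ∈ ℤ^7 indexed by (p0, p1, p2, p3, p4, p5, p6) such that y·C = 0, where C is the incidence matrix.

Incidence matrix C (rows=places, cols=transitions):
        α    β    γ
   p0   0    0    2
   p1   0    3    0
   p2   0    0   -4
   p3   1    0    0
   p4   0   -1    0
   p5  -1    0    0
   p6   2    0    0

Candidate y = [2, 0, 1, 0, 0, 0, 0]; check y·C column-wise:
  col α: 2·0 + 1·0 + 0·1 + 0·-1 + 0·2 = 0
  col β: 2·0 + 0·3 + 1·0 + 0·-1 = 0
  col γ: 2·2 + 1·-4 = 0

y = (p0:2, p1:0, p2:1, p3:0, p4:0, p5:0, p6:0)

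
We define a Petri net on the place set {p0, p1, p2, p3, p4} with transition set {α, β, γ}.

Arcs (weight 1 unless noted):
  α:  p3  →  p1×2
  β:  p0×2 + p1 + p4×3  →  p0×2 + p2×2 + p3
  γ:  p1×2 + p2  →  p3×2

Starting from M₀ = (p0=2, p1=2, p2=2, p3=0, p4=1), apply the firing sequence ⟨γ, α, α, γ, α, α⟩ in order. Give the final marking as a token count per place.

(p0=2, p1=6, p2=0, p3=0, p4=1)

step 1: fire γ:  (p0=2, p1=2, p2=2, p3=0, p4=1) → (p0=2, p1=0, p2=1, p3=2, p4=1)
step 2: fire α:  (p0=2, p1=0, p2=1, p3=2, p4=1) → (p0=2, p1=2, p2=1, p3=1, p4=1)
step 3: fire α:  (p0=2, p1=2, p2=1, p3=1, p4=1) → (p0=2, p1=4, p2=1, p3=0, p4=1)
step 4: fire γ:  (p0=2, p1=4, p2=1, p3=0, p4=1) → (p0=2, p1=2, p2=0, p3=2, p4=1)
step 5: fire α:  (p0=2, p1=2, p2=0, p3=2, p4=1) → (p0=2, p1=4, p2=0, p3=1, p4=1)
step 6: fire α:  (p0=2, p1=4, p2=0, p3=1, p4=1) → (p0=2, p1=6, p2=0, p3=0, p4=1)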